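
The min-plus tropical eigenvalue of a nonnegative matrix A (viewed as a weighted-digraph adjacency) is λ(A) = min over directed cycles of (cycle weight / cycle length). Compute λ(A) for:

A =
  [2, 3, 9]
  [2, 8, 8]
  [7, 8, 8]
λ(A) = 2

Enumerate directed cycles and compute their means (weight / length). Sample:
  cycle 0 → 0: weight = 2, length = 1, mean = 2/1 ≈ 2.000
  cycle 1 → 1: weight = 8, length = 1, mean = 8/1 ≈ 8.000
  cycle 2 → 2: weight = 8, length = 1, mean = 8/1 ≈ 8.000
  cycle 0 → 1 → 0: weight = 5, length = 2, mean = 5/2 ≈ 2.500
  cycle 0 → 2 → 0: weight = 16, length = 2, mean = 16/2 ≈ 8.000
  cycle 1 → 0 → 1: weight = 5, length = 2, mean = 5/2 ≈ 2.500
Minimum mean = 2.000, attained e.g. along the cycle 0 → 0 with weight 2 and length 1. So λ(A) = 2/1 = 2.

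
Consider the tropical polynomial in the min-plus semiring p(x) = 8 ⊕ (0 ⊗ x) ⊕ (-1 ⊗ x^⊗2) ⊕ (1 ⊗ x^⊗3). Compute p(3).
p(3) = 3

A tropical monomial a ⊗ x^⊗i evaluates to a + i · x. Evaluating each term at x = 3:
  Term 0 contributes 8 + 0 · 3 = 8
  Term 1 contributes 0 + 1 · 3 = 3
  Term 2 contributes -1 + 2 · 3 = 5
  Term 3 contributes 1 + 3 · 3 = 10
p(3) = ⊕ of these = min[8, 3, 5, 10] = 3.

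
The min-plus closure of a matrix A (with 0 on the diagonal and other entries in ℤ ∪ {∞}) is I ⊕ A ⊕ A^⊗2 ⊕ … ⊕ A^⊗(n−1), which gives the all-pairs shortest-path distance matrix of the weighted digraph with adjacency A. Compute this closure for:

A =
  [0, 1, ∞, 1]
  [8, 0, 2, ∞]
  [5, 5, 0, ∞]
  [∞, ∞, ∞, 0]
Closure =
  [0, 1, 3, 1]
  [7, 0, 2, 8]
  [5, 5, 0, 6]
  [∞, ∞, ∞, 0]

This is the Floyd-Warshall all-pairs shortest-path computation. For each intermediate vertex k = 0, 1, …, 3, update dist[i][j] ← min(dist[i][j], dist[i][k] + dist[k][j]). The final matrix gives, for each (i, j), the minimum total weight of any directed path from i to j (possibly empty when i = j).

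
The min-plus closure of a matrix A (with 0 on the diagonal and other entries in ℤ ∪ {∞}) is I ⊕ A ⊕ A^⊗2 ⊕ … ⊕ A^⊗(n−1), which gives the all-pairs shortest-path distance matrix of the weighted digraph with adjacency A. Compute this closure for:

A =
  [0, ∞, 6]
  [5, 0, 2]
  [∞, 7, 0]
Closure =
  [0, 13, 6]
  [5, 0, 2]
  [12, 7, 0]

This is the Floyd-Warshall all-pairs shortest-path computation. For each intermediate vertex k = 0, 1, …, 2, update dist[i][j] ← min(dist[i][j], dist[i][k] + dist[k][j]). The final matrix gives, for each (i, j), the minimum total weight of any directed path from i to j (possibly empty when i = j).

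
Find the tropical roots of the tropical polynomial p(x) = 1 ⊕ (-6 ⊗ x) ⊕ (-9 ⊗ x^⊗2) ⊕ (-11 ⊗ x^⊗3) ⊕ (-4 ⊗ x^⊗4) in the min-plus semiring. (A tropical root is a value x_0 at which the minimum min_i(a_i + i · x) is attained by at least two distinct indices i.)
Roots: {-7, 2, 3, 7}

Each tropical root is a break point of the lower envelope of the lines y = a_i + i · x (there are 5 lines, with slopes 0, 1, ..., 4). Only the lines that attain the minimum somewhere contribute to roots; other lines are dominated. Here the surviving (envelope) indices are i = 4, i = 3, i = 2, i = 1, i = 0.
Intersections between consecutive envelope lines give the roots: for adjacent envelope indices i < j the intersection is x = (a_i − a_j) / (j − i). Reading off the sorted break points: {-7, 2, 3, 7}.
Verification: at each break x_0, at least two indices attain the minimum of min_i(a_i + i · x_0).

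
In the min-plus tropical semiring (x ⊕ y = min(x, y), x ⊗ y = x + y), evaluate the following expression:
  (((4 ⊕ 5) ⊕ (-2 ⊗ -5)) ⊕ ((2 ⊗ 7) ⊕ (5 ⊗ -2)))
(((4 ⊕ 5) ⊕ (-2 ⊗ -5)) ⊕ ((2 ⊗ 7) ⊕ (5 ⊗ -2))) = -7

Expand innermost to outermost. Recall ⊕ takes the minimum of its arguments and ⊗ takes their sum. Working out the expression (((4 ⊕ 5) ⊕ (-2 ⊗ -5)) ⊕ ((2 ⊗ 7) ⊕ (5 ⊗ -2))) gives -7.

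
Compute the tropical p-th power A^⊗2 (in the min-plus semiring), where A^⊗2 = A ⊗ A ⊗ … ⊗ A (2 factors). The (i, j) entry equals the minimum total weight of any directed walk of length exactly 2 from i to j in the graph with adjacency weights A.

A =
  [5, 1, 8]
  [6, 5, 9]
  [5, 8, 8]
A^⊗2 =
  [7, 6, 10]
  [11, 7, 14]
  [10, 6, 13]

Each entry (A^⊗2)_ij equals the minimum over all length-2 walks i = v_0 → v_1 → … → v_2 = j of Σ_t A[v_t][v_{t+1}]. For example, for (i, j) = (0, 2) we minimise over 3 possible intermediate vertex sequences; the minimum is 10, attained along the walk 0 → 1 → 2.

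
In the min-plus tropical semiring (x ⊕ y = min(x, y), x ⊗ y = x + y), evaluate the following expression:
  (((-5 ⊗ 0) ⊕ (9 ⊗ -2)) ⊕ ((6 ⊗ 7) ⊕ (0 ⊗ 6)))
(((-5 ⊗ 0) ⊕ (9 ⊗ -2)) ⊕ ((6 ⊗ 7) ⊕ (0 ⊗ 6))) = -5

Expand innermost to outermost. Recall ⊕ takes the minimum of its arguments and ⊗ takes their sum. Working out the expression (((-5 ⊗ 0) ⊕ (9 ⊗ -2)) ⊕ ((6 ⊗ 7) ⊕ (0 ⊗ 6))) gives -5.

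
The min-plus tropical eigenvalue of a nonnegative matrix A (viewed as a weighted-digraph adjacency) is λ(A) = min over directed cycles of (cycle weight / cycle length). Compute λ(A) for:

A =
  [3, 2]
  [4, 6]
λ(A) = 3

Enumerate directed cycles and compute their means (weight / length). Sample:
  cycle 0 → 0: weight = 3, length = 1, mean = 3/1 ≈ 3.000
  cycle 1 → 1: weight = 6, length = 1, mean = 6/1 ≈ 6.000
  cycle 0 → 1 → 0: weight = 6, length = 2, mean = 6/2 ≈ 3.000
  cycle 1 → 0 → 1: weight = 6, length = 2, mean = 6/2 ≈ 3.000
Minimum mean = 3.000, attained e.g. along the cycle 0 → 0 with weight 3 and length 1. So λ(A) = 3/1 = 3.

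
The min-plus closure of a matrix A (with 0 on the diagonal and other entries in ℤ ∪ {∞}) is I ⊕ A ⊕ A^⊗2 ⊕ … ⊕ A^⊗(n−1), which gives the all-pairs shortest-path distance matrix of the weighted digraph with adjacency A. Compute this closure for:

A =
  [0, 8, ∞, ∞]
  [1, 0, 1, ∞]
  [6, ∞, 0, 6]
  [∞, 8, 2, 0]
Closure =
  [0, 8, 9, 15]
  [1, 0, 1, 7]
  [6, 14, 0, 6]
  [8, 8, 2, 0]

This is the Floyd-Warshall all-pairs shortest-path computation. For each intermediate vertex k = 0, 1, …, 3, update dist[i][j] ← min(dist[i][j], dist[i][k] + dist[k][j]). The final matrix gives, for each (i, j), the minimum total weight of any directed path from i to j (possibly empty when i = j).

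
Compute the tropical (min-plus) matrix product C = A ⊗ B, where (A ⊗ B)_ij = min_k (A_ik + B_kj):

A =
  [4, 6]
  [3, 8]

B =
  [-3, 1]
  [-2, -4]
A ⊗ B =
  [1, 2]
  [0, 4]

Apply the min-plus product entry-by-entry:
  C[0][0] = min over k of (A[0][0] + B[0][0] = 4 + -3 = 1, A[0][1] + B[1][0] = 6 + -2 = 4) = 1 (attained at k = 0)
  C[0][1] = min over k of (A[0][0] + B[0][1] = 4 + 1 = 5, A[0][1] + B[1][1] = 6 + -4 = 2) = 2 (attained at k = 1)
  C[1][0] = min over k of (A[1][0] + B[0][0] = 3 + -3 = 0, A[1][1] + B[1][0] = 8 + -2 = 6) = 0 (attained at k = 0)
  C[1][1] = min over k of (A[1][0] + B[0][1] = 3 + 1 = 4, A[1][1] + B[1][1] = 8 + -4 = 4) = 4 (attained at k = 0)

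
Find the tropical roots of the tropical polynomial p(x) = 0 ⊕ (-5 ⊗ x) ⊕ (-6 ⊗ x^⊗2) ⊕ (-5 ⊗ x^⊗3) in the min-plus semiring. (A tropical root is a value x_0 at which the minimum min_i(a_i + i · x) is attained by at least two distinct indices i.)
Roots: {-1, 1, 5}

Each tropical root is a break point of the lower envelope of the lines y = a_i + i · x (there are 4 lines, with slopes 0, 1, ..., 3). Only the lines that attain the minimum somewhere contribute to roots; other lines are dominated. Here the surviving (envelope) indices are i = 3, i = 2, i = 1, i = 0.
Intersections between consecutive envelope lines give the roots: for adjacent envelope indices i < j the intersection is x = (a_i − a_j) / (j − i). Reading off the sorted break points: {-1, 1, 5}.
Verification: at each break x_0, at least two indices attain the minimum of min_i(a_i + i · x_0).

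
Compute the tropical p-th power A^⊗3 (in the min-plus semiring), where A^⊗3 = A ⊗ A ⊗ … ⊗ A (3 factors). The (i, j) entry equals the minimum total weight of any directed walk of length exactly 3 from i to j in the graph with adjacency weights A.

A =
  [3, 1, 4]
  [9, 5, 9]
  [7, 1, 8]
A^⊗3 =
  [9, 7, 10]
  [15, 13, 16]
  [13, 11, 14]

Each entry (A^⊗3)_ij equals the minimum over all length-3 walks i = v_0 → v_1 → … → v_3 = j of Σ_t A[v_t][v_{t+1}]. For example, for (i, j) = (0, 2) we minimise over 9 possible intermediate vertex sequences; the minimum is 10, attained along the walk 0 → 0 → 0 → 2.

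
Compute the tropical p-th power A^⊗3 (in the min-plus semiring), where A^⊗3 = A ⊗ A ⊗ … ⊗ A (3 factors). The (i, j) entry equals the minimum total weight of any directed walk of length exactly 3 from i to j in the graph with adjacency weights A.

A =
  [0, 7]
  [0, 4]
A^⊗3 =
  [0, 7]
  [0, 7]

Each entry (A^⊗3)_ij equals the minimum over all length-3 walks i = v_0 → v_1 → … → v_3 = j of Σ_t A[v_t][v_{t+1}]. For example, for (i, j) = (0, 1) we minimise over 4 possible intermediate vertex sequences; the minimum is 7, attained along the walk 0 → 0 → 0 → 1.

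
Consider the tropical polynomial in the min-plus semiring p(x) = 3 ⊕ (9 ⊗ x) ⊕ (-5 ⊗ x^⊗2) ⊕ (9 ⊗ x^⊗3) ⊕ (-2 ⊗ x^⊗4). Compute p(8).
p(8) = 3

A tropical monomial a ⊗ x^⊗i evaluates to a + i · x. Evaluating each term at x = 8:
  Term 0 contributes 3 + 0 · 8 = 3
  Term 1 contributes 9 + 1 · 8 = 17
  Term 2 contributes -5 + 2 · 8 = 11
  Term 3 contributes 9 + 3 · 8 = 33
  Term 4 contributes -2 + 4 · 8 = 30
p(8) = ⊕ of these = min[3, 17, 11, 33, 30] = 3.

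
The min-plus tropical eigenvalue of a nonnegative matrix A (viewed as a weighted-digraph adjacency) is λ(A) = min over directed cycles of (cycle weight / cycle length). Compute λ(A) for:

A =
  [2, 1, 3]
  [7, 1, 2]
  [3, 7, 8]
λ(A) = 1

Enumerate directed cycles and compute their means (weight / length). Sample:
  cycle 0 → 0: weight = 2, length = 1, mean = 2/1 ≈ 2.000
  cycle 1 → 1: weight = 1, length = 1, mean = 1/1 ≈ 1.000
  cycle 2 → 2: weight = 8, length = 1, mean = 8/1 ≈ 8.000
  cycle 0 → 1 → 0: weight = 8, length = 2, mean = 8/2 ≈ 4.000
  cycle 0 → 2 → 0: weight = 6, length = 2, mean = 6/2 ≈ 3.000
  cycle 1 → 0 → 1: weight = 8, length = 2, mean = 8/2 ≈ 4.000
Minimum mean = 1.000, attained e.g. along the cycle 1 → 1 with weight 1 and length 1. So λ(A) = 1/1 = 1.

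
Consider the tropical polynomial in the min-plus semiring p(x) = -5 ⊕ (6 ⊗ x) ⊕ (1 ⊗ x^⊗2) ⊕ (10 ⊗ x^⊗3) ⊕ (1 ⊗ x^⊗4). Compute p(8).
p(8) = -5

A tropical monomial a ⊗ x^⊗i evaluates to a + i · x. Evaluating each term at x = 8:
  Term 0 contributes -5 + 0 · 8 = -5
  Term 1 contributes 6 + 1 · 8 = 14
  Term 2 contributes 1 + 2 · 8 = 17
  Term 3 contributes 10 + 3 · 8 = 34
  Term 4 contributes 1 + 4 · 8 = 33
p(8) = ⊕ of these = min[-5, 14, 17, 34, 33] = -5.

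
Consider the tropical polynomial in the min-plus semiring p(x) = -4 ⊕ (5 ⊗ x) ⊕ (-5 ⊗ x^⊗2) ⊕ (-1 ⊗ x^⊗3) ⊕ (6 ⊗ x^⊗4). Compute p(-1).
p(-1) = -7

A tropical monomial a ⊗ x^⊗i evaluates to a + i · x. Evaluating each term at x = -1:
  Term 0 contributes -4 + 0 · -1 = -4
  Term 1 contributes 5 + 1 · -1 = 4
  Term 2 contributes -5 + 2 · -1 = -7
  Term 3 contributes -1 + 3 · -1 = -4
  Term 4 contributes 6 + 4 · -1 = 2
p(-1) = ⊕ of these = min[-4, 4, -7, -4, 2] = -7.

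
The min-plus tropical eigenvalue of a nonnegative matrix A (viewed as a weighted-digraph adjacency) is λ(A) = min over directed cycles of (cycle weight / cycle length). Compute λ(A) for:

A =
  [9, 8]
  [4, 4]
λ(A) = 4

Enumerate directed cycles and compute their means (weight / length). Sample:
  cycle 0 → 0: weight = 9, length = 1, mean = 9/1 ≈ 9.000
  cycle 1 → 1: weight = 4, length = 1, mean = 4/1 ≈ 4.000
  cycle 0 → 1 → 0: weight = 12, length = 2, mean = 12/2 ≈ 6.000
  cycle 1 → 0 → 1: weight = 12, length = 2, mean = 12/2 ≈ 6.000
Minimum mean = 4.000, attained e.g. along the cycle 1 → 1 with weight 4 and length 1. So λ(A) = 4/1 = 4.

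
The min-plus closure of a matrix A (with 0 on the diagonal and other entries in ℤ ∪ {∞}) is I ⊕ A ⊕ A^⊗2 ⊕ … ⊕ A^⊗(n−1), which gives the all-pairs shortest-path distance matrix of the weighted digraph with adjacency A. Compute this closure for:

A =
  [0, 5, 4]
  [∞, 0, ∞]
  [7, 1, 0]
Closure =
  [0, 5, 4]
  [∞, 0, ∞]
  [7, 1, 0]

This is the Floyd-Warshall all-pairs shortest-path computation. For each intermediate vertex k = 0, 1, …, 2, update dist[i][j] ← min(dist[i][j], dist[i][k] + dist[k][j]). The final matrix gives, for each (i, j), the minimum total weight of any directed path from i to j (possibly empty when i = j).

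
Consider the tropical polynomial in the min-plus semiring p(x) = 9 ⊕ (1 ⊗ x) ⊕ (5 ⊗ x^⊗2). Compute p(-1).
p(-1) = 0

A tropical monomial a ⊗ x^⊗i evaluates to a + i · x. Evaluating each term at x = -1:
  Term 0 contributes 9 + 0 · -1 = 9
  Term 1 contributes 1 + 1 · -1 = 0
  Term 2 contributes 5 + 2 · -1 = 3
p(-1) = ⊕ of these = min[9, 0, 3] = 0.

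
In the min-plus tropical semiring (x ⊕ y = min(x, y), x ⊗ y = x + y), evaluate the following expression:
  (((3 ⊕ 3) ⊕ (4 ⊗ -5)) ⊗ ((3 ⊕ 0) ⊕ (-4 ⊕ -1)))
(((3 ⊕ 3) ⊕ (4 ⊗ -5)) ⊗ ((3 ⊕ 0) ⊕ (-4 ⊕ -1))) = -5

Expand innermost to outermost. Recall ⊕ takes the minimum of its arguments and ⊗ takes their sum. Working out the expression (((3 ⊕ 3) ⊕ (4 ⊗ -5)) ⊗ ((3 ⊕ 0) ⊕ (-4 ⊕ -1))) gives -5.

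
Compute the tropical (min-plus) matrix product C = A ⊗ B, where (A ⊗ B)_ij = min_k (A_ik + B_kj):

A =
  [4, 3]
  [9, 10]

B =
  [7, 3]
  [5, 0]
A ⊗ B =
  [8, 3]
  [15, 10]

Apply the min-plus product entry-by-entry:
  C[0][0] = min over k of (A[0][0] + B[0][0] = 4 + 7 = 11, A[0][1] + B[1][0] = 3 + 5 = 8) = 8 (attained at k = 1)
  C[0][1] = min over k of (A[0][0] + B[0][1] = 4 + 3 = 7, A[0][1] + B[1][1] = 3 + 0 = 3) = 3 (attained at k = 1)
  C[1][0] = min over k of (A[1][0] + B[0][0] = 9 + 7 = 16, A[1][1] + B[1][0] = 10 + 5 = 15) = 15 (attained at k = 1)
  C[1][1] = min over k of (A[1][0] + B[0][1] = 9 + 3 = 12, A[1][1] + B[1][1] = 10 + 0 = 10) = 10 (attained at k = 1)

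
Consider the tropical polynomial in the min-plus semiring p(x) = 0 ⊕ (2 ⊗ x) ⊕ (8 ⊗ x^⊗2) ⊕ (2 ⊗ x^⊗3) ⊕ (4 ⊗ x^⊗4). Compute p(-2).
p(-2) = -4

A tropical monomial a ⊗ x^⊗i evaluates to a + i · x. Evaluating each term at x = -2:
  Term 0 contributes 0 + 0 · -2 = 0
  Term 1 contributes 2 + 1 · -2 = 0
  Term 2 contributes 8 + 2 · -2 = 4
  Term 3 contributes 2 + 3 · -2 = -4
  Term 4 contributes 4 + 4 · -2 = -4
p(-2) = ⊕ of these = min[0, 0, 4, -4, -4] = -4.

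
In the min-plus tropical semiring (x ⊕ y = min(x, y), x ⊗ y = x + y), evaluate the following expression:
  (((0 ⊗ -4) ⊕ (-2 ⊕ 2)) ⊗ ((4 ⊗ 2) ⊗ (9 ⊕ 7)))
(((0 ⊗ -4) ⊕ (-2 ⊕ 2)) ⊗ ((4 ⊗ 2) ⊗ (9 ⊕ 7))) = 9

Expand innermost to outermost. Recall ⊕ takes the minimum of its arguments and ⊗ takes their sum. Working out the expression (((0 ⊗ -4) ⊕ (-2 ⊕ 2)) ⊗ ((4 ⊗ 2) ⊗ (9 ⊕ 7))) gives 9.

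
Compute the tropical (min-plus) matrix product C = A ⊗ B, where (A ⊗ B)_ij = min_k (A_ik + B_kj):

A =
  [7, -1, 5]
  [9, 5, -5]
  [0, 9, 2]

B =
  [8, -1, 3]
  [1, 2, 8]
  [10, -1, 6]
A ⊗ B =
  [0, 1, 7]
  [5, -6, 1]
  [8, -1, 3]

Apply the min-plus product entry-by-entry:
  C[0][0] = min over k of (A[0][0] + B[0][0] = 7 + 8 = 15, A[0][1] + B[1][0] = -1 + 1 = 0, A[0][2] + B[2][0] = 5 + 10 = 15) = 0 (attained at k = 1)
  C[0][1] = min over k of (A[0][0] + B[0][1] = 7 + -1 = 6, A[0][1] + B[1][1] = -1 + 2 = 1, A[0][2] + B[2][1] = 5 + -1 = 4) = 1 (attained at k = 1)
  C[0][2] = min over k of (A[0][0] + B[0][2] = 7 + 3 = 10, A[0][1] + B[1][2] = -1 + 8 = 7, A[0][2] + B[2][2] = 5 + 6 = 11) = 7 (attained at k = 1)
  C[1][0] = min over k of (A[1][0] + B[0][0] = 9 + 8 = 17, A[1][1] + B[1][0] = 5 + 1 = 6, A[1][2] + B[2][0] = -5 + 10 = 5) = 5 (attained at k = 2)
  C[1][1] = min over k of (A[1][0] + B[0][1] = 9 + -1 = 8, A[1][1] + B[1][1] = 5 + 2 = 7, A[1][2] + B[2][1] = -5 + -1 = -6) = -6 (attained at k = 2)
  C[1][2] = min over k of (A[1][0] + B[0][2] = 9 + 3 = 12, A[1][1] + B[1][2] = 5 + 8 = 13, A[1][2] + B[2][2] = -5 + 6 = 1) = 1 (attained at k = 2)
  C[2][0] = min over k of (A[2][0] + B[0][0] = 0 + 8 = 8, A[2][1] + B[1][0] = 9 + 1 = 10, A[2][2] + B[2][0] = 2 + 10 = 12) = 8 (attained at k = 0)
  C[2][1] = min over k of (A[2][0] + B[0][1] = 0 + -1 = -1, A[2][1] + B[1][1] = 9 + 2 = 11, A[2][2] + B[2][1] = 2 + -1 = 1) = -1 (attained at k = 0)
  C[2][2] = min over k of (A[2][0] + B[0][2] = 0 + 3 = 3, A[2][1] + B[1][2] = 9 + 8 = 17, A[2][2] + B[2][2] = 2 + 6 = 8) = 3 (attained at k = 0)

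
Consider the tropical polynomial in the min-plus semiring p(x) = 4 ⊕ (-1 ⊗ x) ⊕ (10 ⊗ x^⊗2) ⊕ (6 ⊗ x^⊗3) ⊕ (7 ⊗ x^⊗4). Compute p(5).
p(5) = 4

A tropical monomial a ⊗ x^⊗i evaluates to a + i · x. Evaluating each term at x = 5:
  Term 0 contributes 4 + 0 · 5 = 4
  Term 1 contributes -1 + 1 · 5 = 4
  Term 2 contributes 10 + 2 · 5 = 20
  Term 3 contributes 6 + 3 · 5 = 21
  Term 4 contributes 7 + 4 · 5 = 27
p(5) = ⊕ of these = min[4, 4, 20, 21, 27] = 4.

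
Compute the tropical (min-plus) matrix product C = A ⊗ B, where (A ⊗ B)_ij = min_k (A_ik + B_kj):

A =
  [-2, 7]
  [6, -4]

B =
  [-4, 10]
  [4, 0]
A ⊗ B =
  [-6, 7]
  [0, -4]

Apply the min-plus product entry-by-entry:
  C[0][0] = min over k of (A[0][0] + B[0][0] = -2 + -4 = -6, A[0][1] + B[1][0] = 7 + 4 = 11) = -6 (attained at k = 0)
  C[0][1] = min over k of (A[0][0] + B[0][1] = -2 + 10 = 8, A[0][1] + B[1][1] = 7 + 0 = 7) = 7 (attained at k = 1)
  C[1][0] = min over k of (A[1][0] + B[0][0] = 6 + -4 = 2, A[1][1] + B[1][0] = -4 + 4 = 0) = 0 (attained at k = 1)
  C[1][1] = min over k of (A[1][0] + B[0][1] = 6 + 10 = 16, A[1][1] + B[1][1] = -4 + 0 = -4) = -4 (attained at k = 1)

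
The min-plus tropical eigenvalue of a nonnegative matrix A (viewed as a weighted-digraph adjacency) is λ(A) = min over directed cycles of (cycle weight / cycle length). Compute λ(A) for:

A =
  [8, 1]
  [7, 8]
λ(A) = 4

Enumerate directed cycles and compute their means (weight / length). Sample:
  cycle 0 → 0: weight = 8, length = 1, mean = 8/1 ≈ 8.000
  cycle 1 → 1: weight = 8, length = 1, mean = 8/1 ≈ 8.000
  cycle 0 → 1 → 0: weight = 8, length = 2, mean = 8/2 ≈ 4.000
  cycle 1 → 0 → 1: weight = 8, length = 2, mean = 8/2 ≈ 4.000
Minimum mean = 4.000, attained e.g. along the cycle 0 → 1 → 0 with weight 8 and length 2. So λ(A) = 8/2 = 4.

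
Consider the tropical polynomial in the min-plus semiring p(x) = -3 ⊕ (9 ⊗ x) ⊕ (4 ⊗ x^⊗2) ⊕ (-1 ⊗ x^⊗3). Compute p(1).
p(1) = -3

A tropical monomial a ⊗ x^⊗i evaluates to a + i · x. Evaluating each term at x = 1:
  Term 0 contributes -3 + 0 · 1 = -3
  Term 1 contributes 9 + 1 · 1 = 10
  Term 2 contributes 4 + 2 · 1 = 6
  Term 3 contributes -1 + 3 · 1 = 2
p(1) = ⊕ of these = min[-3, 10, 6, 2] = -3.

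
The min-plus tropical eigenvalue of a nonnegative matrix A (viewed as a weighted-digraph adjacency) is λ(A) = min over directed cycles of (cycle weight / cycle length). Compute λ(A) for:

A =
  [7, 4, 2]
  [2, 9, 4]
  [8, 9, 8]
λ(A) = 3

Enumerate directed cycles and compute their means (weight / length). Sample:
  cycle 0 → 0: weight = 7, length = 1, mean = 7/1 ≈ 7.000
  cycle 1 → 1: weight = 9, length = 1, mean = 9/1 ≈ 9.000
  cycle 2 → 2: weight = 8, length = 1, mean = 8/1 ≈ 8.000
  cycle 0 → 1 → 0: weight = 6, length = 2, mean = 6/2 ≈ 3.000
  cycle 0 → 2 → 0: weight = 10, length = 2, mean = 10/2 ≈ 5.000
  cycle 1 → 0 → 1: weight = 6, length = 2, mean = 6/2 ≈ 3.000
Minimum mean = 3.000, attained e.g. along the cycle 0 → 1 → 0 with weight 6 and length 2. So λ(A) = 6/2 = 3.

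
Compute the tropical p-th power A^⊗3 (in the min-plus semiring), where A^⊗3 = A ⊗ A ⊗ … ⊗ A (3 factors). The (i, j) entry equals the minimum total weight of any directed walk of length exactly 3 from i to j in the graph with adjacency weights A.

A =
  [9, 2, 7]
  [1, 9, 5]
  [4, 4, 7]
A^⊗3 =
  [11, 5, 10]
  [4, 11, 8]
  [7, 7, 11]

Each entry (A^⊗3)_ij equals the minimum over all length-3 walks i = v_0 → v_1 → … → v_3 = j of Σ_t A[v_t][v_{t+1}]. For example, for (i, j) = (0, 2) we minimise over 9 possible intermediate vertex sequences; the minimum is 10, attained along the walk 0 → 1 → 0 → 2.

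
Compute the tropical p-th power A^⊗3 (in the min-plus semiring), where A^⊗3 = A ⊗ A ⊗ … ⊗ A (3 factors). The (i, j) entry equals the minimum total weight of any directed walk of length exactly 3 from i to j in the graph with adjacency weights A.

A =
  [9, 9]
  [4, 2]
A^⊗3 =
  [15, 13]
  [8, 6]

Each entry (A^⊗3)_ij equals the minimum over all length-3 walks i = v_0 → v_1 → … → v_3 = j of Σ_t A[v_t][v_{t+1}]. For example, for (i, j) = (0, 1) we minimise over 4 possible intermediate vertex sequences; the minimum is 13, attained along the walk 0 → 1 → 1 → 1.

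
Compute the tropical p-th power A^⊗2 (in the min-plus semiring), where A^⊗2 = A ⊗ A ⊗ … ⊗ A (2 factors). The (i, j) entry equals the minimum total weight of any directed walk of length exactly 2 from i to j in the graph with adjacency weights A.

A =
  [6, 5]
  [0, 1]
A^⊗2 =
  [5, 6]
  [1, 2]

Each entry (A^⊗2)_ij equals the minimum over all length-2 walks i = v_0 → v_1 → … → v_2 = j of Σ_t A[v_t][v_{t+1}]. For example, for (i, j) = (0, 1) we minimise over 2 possible intermediate vertex sequences; the minimum is 6, attained along the walk 0 → 1 → 1.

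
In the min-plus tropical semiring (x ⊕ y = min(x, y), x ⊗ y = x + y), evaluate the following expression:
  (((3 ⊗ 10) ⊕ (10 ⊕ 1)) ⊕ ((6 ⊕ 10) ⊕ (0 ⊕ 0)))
(((3 ⊗ 10) ⊕ (10 ⊕ 1)) ⊕ ((6 ⊕ 10) ⊕ (0 ⊕ 0))) = 0

Expand innermost to outermost. Recall ⊕ takes the minimum of its arguments and ⊗ takes their sum. Working out the expression (((3 ⊗ 10) ⊕ (10 ⊕ 1)) ⊕ ((6 ⊕ 10) ⊕ (0 ⊕ 0))) gives 0.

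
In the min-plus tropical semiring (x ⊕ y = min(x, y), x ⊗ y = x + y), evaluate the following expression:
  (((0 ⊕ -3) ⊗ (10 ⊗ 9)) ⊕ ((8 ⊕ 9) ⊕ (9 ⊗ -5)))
(((0 ⊕ -3) ⊗ (10 ⊗ 9)) ⊕ ((8 ⊕ 9) ⊕ (9 ⊗ -5))) = 4

Expand innermost to outermost. Recall ⊕ takes the minimum of its arguments and ⊗ takes their sum. Working out the expression (((0 ⊕ -3) ⊗ (10 ⊗ 9)) ⊕ ((8 ⊕ 9) ⊕ (9 ⊗ -5))) gives 4.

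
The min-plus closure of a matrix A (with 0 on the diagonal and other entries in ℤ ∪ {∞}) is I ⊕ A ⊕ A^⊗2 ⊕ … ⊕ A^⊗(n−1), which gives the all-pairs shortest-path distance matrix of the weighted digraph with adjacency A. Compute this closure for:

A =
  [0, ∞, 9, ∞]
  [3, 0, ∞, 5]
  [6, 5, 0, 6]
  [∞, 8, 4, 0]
Closure =
  [0, 14, 9, 15]
  [3, 0, 9, 5]
  [6, 5, 0, 6]
  [10, 8, 4, 0]

This is the Floyd-Warshall all-pairs shortest-path computation. For each intermediate vertex k = 0, 1, …, 3, update dist[i][j] ← min(dist[i][j], dist[i][k] + dist[k][j]). The final matrix gives, for each (i, j), the minimum total weight of any directed path from i to j (possibly empty when i = j).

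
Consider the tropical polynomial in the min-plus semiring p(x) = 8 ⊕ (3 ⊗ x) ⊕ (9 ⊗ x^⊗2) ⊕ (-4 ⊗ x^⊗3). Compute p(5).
p(5) = 8

A tropical monomial a ⊗ x^⊗i evaluates to a + i · x. Evaluating each term at x = 5:
  Term 0 contributes 8 + 0 · 5 = 8
  Term 1 contributes 3 + 1 · 5 = 8
  Term 2 contributes 9 + 2 · 5 = 19
  Term 3 contributes -4 + 3 · 5 = 11
p(5) = ⊕ of these = min[8, 8, 19, 11] = 8.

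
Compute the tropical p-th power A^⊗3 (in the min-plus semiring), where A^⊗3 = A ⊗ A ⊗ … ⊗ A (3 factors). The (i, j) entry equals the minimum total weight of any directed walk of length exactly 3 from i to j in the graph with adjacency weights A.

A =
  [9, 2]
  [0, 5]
A^⊗3 =
  [7, 4]
  [2, 7]

Each entry (A^⊗3)_ij equals the minimum over all length-3 walks i = v_0 → v_1 → … → v_3 = j of Σ_t A[v_t][v_{t+1}]. For example, for (i, j) = (0, 1) we minimise over 4 possible intermediate vertex sequences; the minimum is 4, attained along the walk 0 → 1 → 0 → 1.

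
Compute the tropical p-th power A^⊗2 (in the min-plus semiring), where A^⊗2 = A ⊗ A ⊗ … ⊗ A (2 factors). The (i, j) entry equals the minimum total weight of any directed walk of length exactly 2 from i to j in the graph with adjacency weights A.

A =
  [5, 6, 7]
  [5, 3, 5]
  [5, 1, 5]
A^⊗2 =
  [10, 8, 11]
  [8, 6, 8]
  [6, 4, 6]

Each entry (A^⊗2)_ij equals the minimum over all length-2 walks i = v_0 → v_1 → … → v_2 = j of Σ_t A[v_t][v_{t+1}]. For example, for (i, j) = (0, 2) we minimise over 3 possible intermediate vertex sequences; the minimum is 11, attained along the walk 0 → 1 → 2.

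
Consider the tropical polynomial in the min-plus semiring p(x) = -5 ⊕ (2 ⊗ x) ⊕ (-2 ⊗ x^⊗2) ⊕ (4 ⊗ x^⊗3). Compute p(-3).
p(-3) = -8

A tropical monomial a ⊗ x^⊗i evaluates to a + i · x. Evaluating each term at x = -3:
  Term 0 contributes -5 + 0 · -3 = -5
  Term 1 contributes 2 + 1 · -3 = -1
  Term 2 contributes -2 + 2 · -3 = -8
  Term 3 contributes 4 + 3 · -3 = -5
p(-3) = ⊕ of these = min[-5, -1, -8, -5] = -8.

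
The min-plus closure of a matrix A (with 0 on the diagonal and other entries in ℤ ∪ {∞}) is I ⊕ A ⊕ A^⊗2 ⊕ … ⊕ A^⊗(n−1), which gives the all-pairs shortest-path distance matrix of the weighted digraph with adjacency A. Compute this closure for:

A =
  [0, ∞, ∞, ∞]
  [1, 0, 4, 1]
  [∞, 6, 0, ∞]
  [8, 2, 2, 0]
Closure =
  [0, ∞, ∞, ∞]
  [1, 0, 3, 1]
  [7, 6, 0, 7]
  [3, 2, 2, 0]

This is the Floyd-Warshall all-pairs shortest-path computation. For each intermediate vertex k = 0, 1, …, 3, update dist[i][j] ← min(dist[i][j], dist[i][k] + dist[k][j]). The final matrix gives, for each (i, j), the minimum total weight of any directed path from i to j (possibly empty when i = j).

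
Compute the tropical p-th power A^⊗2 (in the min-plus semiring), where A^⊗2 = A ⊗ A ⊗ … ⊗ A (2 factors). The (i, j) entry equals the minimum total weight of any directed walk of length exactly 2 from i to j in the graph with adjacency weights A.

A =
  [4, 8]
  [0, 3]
A^⊗2 =
  [8, 11]
  [3, 6]

Each entry (A^⊗2)_ij equals the minimum over all length-2 walks i = v_0 → v_1 → … → v_2 = j of Σ_t A[v_t][v_{t+1}]. For example, for (i, j) = (0, 1) we minimise over 2 possible intermediate vertex sequences; the minimum is 11, attained along the walk 0 → 1 → 1.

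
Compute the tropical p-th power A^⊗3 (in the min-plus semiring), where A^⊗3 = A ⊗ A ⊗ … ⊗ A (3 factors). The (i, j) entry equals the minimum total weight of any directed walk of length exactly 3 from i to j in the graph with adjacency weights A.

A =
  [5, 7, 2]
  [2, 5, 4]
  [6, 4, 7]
A^⊗3 =
  [8, 11, 10]
  [10, 8, 9]
  [11, 12, 8]

Each entry (A^⊗3)_ij equals the minimum over all length-3 walks i = v_0 → v_1 → … → v_3 = j of Σ_t A[v_t][v_{t+1}]. For example, for (i, j) = (0, 2) we minimise over 9 possible intermediate vertex sequences; the minimum is 10, attained along the walk 0 → 2 → 0 → 2.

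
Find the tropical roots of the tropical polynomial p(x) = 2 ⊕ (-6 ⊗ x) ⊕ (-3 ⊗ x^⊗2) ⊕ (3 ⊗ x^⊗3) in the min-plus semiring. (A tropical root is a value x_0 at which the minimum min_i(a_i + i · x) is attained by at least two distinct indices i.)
Roots: {-6, -3, 8}

Each tropical root is a break point of the lower envelope of the lines y = a_i + i · x (there are 4 lines, with slopes 0, 1, ..., 3). Only the lines that attain the minimum somewhere contribute to roots; other lines are dominated. Here the surviving (envelope) indices are i = 3, i = 2, i = 1, i = 0.
Intersections between consecutive envelope lines give the roots: for adjacent envelope indices i < j the intersection is x = (a_i − a_j) / (j − i). Reading off the sorted break points: {-6, -3, 8}.
Verification: at each break x_0, at least two indices attain the minimum of min_i(a_i + i · x_0).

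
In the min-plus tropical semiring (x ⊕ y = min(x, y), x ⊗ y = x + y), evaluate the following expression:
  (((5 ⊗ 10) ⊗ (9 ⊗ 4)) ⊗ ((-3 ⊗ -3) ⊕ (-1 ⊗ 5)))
(((5 ⊗ 10) ⊗ (9 ⊗ 4)) ⊗ ((-3 ⊗ -3) ⊕ (-1 ⊗ 5))) = 22

Expand innermost to outermost. Recall ⊕ takes the minimum of its arguments and ⊗ takes their sum. Working out the expression (((5 ⊗ 10) ⊗ (9 ⊗ 4)) ⊗ ((-3 ⊗ -3) ⊕ (-1 ⊗ 5))) gives 22.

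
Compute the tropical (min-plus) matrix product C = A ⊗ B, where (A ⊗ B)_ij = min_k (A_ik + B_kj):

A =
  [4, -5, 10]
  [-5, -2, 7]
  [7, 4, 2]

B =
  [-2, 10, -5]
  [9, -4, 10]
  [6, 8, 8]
A ⊗ B =
  [2, -9, -1]
  [-7, -6, -10]
  [5, 0, 2]

Apply the min-plus product entry-by-entry:
  C[0][0] = min over k of (A[0][0] + B[0][0] = 4 + -2 = 2, A[0][1] + B[1][0] = -5 + 9 = 4, A[0][2] + B[2][0] = 10 + 6 = 16) = 2 (attained at k = 0)
  C[0][1] = min over k of (A[0][0] + B[0][1] = 4 + 10 = 14, A[0][1] + B[1][1] = -5 + -4 = -9, A[0][2] + B[2][1] = 10 + 8 = 18) = -9 (attained at k = 1)
  C[0][2] = min over k of (A[0][0] + B[0][2] = 4 + -5 = -1, A[0][1] + B[1][2] = -5 + 10 = 5, A[0][2] + B[2][2] = 10 + 8 = 18) = -1 (attained at k = 0)
  C[1][0] = min over k of (A[1][0] + B[0][0] = -5 + -2 = -7, A[1][1] + B[1][0] = -2 + 9 = 7, A[1][2] + B[2][0] = 7 + 6 = 13) = -7 (attained at k = 0)
  C[1][1] = min over k of (A[1][0] + B[0][1] = -5 + 10 = 5, A[1][1] + B[1][1] = -2 + -4 = -6, A[1][2] + B[2][1] = 7 + 8 = 15) = -6 (attained at k = 1)
  C[1][2] = min over k of (A[1][0] + B[0][2] = -5 + -5 = -10, A[1][1] + B[1][2] = -2 + 10 = 8, A[1][2] + B[2][2] = 7 + 8 = 15) = -10 (attained at k = 0)
  C[2][0] = min over k of (A[2][0] + B[0][0] = 7 + -2 = 5, A[2][1] + B[1][0] = 4 + 9 = 13, A[2][2] + B[2][0] = 2 + 6 = 8) = 5 (attained at k = 0)
  C[2][1] = min over k of (A[2][0] + B[0][1] = 7 + 10 = 17, A[2][1] + B[1][1] = 4 + -4 = 0, A[2][2] + B[2][1] = 2 + 8 = 10) = 0 (attained at k = 1)
  C[2][2] = min over k of (A[2][0] + B[0][2] = 7 + -5 = 2, A[2][1] + B[1][2] = 4 + 10 = 14, A[2][2] + B[2][2] = 2 + 8 = 10) = 2 (attained at k = 0)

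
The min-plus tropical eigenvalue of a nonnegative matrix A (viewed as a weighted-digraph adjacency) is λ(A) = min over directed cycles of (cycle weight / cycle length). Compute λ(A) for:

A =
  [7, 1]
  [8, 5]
λ(A) = 9/2

Enumerate directed cycles and compute their means (weight / length). Sample:
  cycle 0 → 0: weight = 7, length = 1, mean = 7/1 ≈ 7.000
  cycle 1 → 1: weight = 5, length = 1, mean = 5/1 ≈ 5.000
  cycle 0 → 1 → 0: weight = 9, length = 2, mean = 9/2 ≈ 4.500
  cycle 1 → 0 → 1: weight = 9, length = 2, mean = 9/2 ≈ 4.500
Minimum mean = 4.500, attained e.g. along the cycle 0 → 1 → 0 with weight 9 and length 2. So λ(A) = 9/2 = 9/2.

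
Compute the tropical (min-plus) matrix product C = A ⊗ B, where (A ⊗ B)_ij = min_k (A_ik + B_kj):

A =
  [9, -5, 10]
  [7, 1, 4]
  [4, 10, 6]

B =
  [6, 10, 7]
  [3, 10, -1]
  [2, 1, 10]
A ⊗ B =
  [-2, 5, -6]
  [4, 5, 0]
  [8, 7, 9]

Apply the min-plus product entry-by-entry:
  C[0][0] = min over k of (A[0][0] + B[0][0] = 9 + 6 = 15, A[0][1] + B[1][0] = -5 + 3 = -2, A[0][2] + B[2][0] = 10 + 2 = 12) = -2 (attained at k = 1)
  C[0][1] = min over k of (A[0][0] + B[0][1] = 9 + 10 = 19, A[0][1] + B[1][1] = -5 + 10 = 5, A[0][2] + B[2][1] = 10 + 1 = 11) = 5 (attained at k = 1)
  C[0][2] = min over k of (A[0][0] + B[0][2] = 9 + 7 = 16, A[0][1] + B[1][2] = -5 + -1 = -6, A[0][2] + B[2][2] = 10 + 10 = 20) = -6 (attained at k = 1)
  C[1][0] = min over k of (A[1][0] + B[0][0] = 7 + 6 = 13, A[1][1] + B[1][0] = 1 + 3 = 4, A[1][2] + B[2][0] = 4 + 2 = 6) = 4 (attained at k = 1)
  C[1][1] = min over k of (A[1][0] + B[0][1] = 7 + 10 = 17, A[1][1] + B[1][1] = 1 + 10 = 11, A[1][2] + B[2][1] = 4 + 1 = 5) = 5 (attained at k = 2)
  C[1][2] = min over k of (A[1][0] + B[0][2] = 7 + 7 = 14, A[1][1] + B[1][2] = 1 + -1 = 0, A[1][2] + B[2][2] = 4 + 10 = 14) = 0 (attained at k = 1)
  C[2][0] = min over k of (A[2][0] + B[0][0] = 4 + 6 = 10, A[2][1] + B[1][0] = 10 + 3 = 13, A[2][2] + B[2][0] = 6 + 2 = 8) = 8 (attained at k = 2)
  C[2][1] = min over k of (A[2][0] + B[0][1] = 4 + 10 = 14, A[2][1] + B[1][1] = 10 + 10 = 20, A[2][2] + B[2][1] = 6 + 1 = 7) = 7 (attained at k = 2)
  C[2][2] = min over k of (A[2][0] + B[0][2] = 4 + 7 = 11, A[2][1] + B[1][2] = 10 + -1 = 9, A[2][2] + B[2][2] = 6 + 10 = 16) = 9 (attained at k = 1)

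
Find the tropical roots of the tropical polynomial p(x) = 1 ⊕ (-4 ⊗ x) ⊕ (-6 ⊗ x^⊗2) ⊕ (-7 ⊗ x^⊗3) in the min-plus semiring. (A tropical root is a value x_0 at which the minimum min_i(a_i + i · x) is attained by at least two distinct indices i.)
Roots: {1, 2, 5}

Each tropical root is a break point of the lower envelope of the lines y = a_i + i · x (there are 4 lines, with slopes 0, 1, ..., 3). Only the lines that attain the minimum somewhere contribute to roots; other lines are dominated. Here the surviving (envelope) indices are i = 3, i = 2, i = 1, i = 0.
Intersections between consecutive envelope lines give the roots: for adjacent envelope indices i < j the intersection is x = (a_i − a_j) / (j − i). Reading off the sorted break points: {1, 2, 5}.
Verification: at each break x_0, at least two indices attain the minimum of min_i(a_i + i · x_0).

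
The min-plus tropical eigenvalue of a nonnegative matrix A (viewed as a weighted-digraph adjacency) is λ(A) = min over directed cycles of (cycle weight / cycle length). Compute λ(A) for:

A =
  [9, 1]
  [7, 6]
λ(A) = 4

Enumerate directed cycles and compute their means (weight / length). Sample:
  cycle 0 → 0: weight = 9, length = 1, mean = 9/1 ≈ 9.000
  cycle 1 → 1: weight = 6, length = 1, mean = 6/1 ≈ 6.000
  cycle 0 → 1 → 0: weight = 8, length = 2, mean = 8/2 ≈ 4.000
  cycle 1 → 0 → 1: weight = 8, length = 2, mean = 8/2 ≈ 4.000
Minimum mean = 4.000, attained e.g. along the cycle 0 → 1 → 0 with weight 8 and length 2. So λ(A) = 8/2 = 4.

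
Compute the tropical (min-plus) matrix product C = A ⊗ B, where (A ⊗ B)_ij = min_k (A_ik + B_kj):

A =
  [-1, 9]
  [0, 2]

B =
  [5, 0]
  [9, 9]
A ⊗ B =
  [4, -1]
  [5, 0]

Apply the min-plus product entry-by-entry:
  C[0][0] = min over k of (A[0][0] + B[0][0] = -1 + 5 = 4, A[0][1] + B[1][0] = 9 + 9 = 18) = 4 (attained at k = 0)
  C[0][1] = min over k of (A[0][0] + B[0][1] = -1 + 0 = -1, A[0][1] + B[1][1] = 9 + 9 = 18) = -1 (attained at k = 0)
  C[1][0] = min over k of (A[1][0] + B[0][0] = 0 + 5 = 5, A[1][1] + B[1][0] = 2 + 9 = 11) = 5 (attained at k = 0)
  C[1][1] = min over k of (A[1][0] + B[0][1] = 0 + 0 = 0, A[1][1] + B[1][1] = 2 + 9 = 11) = 0 (attained at k = 0)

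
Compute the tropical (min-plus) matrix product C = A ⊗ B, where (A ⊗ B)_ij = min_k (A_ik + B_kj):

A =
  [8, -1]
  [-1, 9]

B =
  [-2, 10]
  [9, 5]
A ⊗ B =
  [6, 4]
  [-3, 9]

Apply the min-plus product entry-by-entry:
  C[0][0] = min over k of (A[0][0] + B[0][0] = 8 + -2 = 6, A[0][1] + B[1][0] = -1 + 9 = 8) = 6 (attained at k = 0)
  C[0][1] = min over k of (A[0][0] + B[0][1] = 8 + 10 = 18, A[0][1] + B[1][1] = -1 + 5 = 4) = 4 (attained at k = 1)
  C[1][0] = min over k of (A[1][0] + B[0][0] = -1 + -2 = -3, A[1][1] + B[1][0] = 9 + 9 = 18) = -3 (attained at k = 0)
  C[1][1] = min over k of (A[1][0] + B[0][1] = -1 + 10 = 9, A[1][1] + B[1][1] = 9 + 5 = 14) = 9 (attained at k = 0)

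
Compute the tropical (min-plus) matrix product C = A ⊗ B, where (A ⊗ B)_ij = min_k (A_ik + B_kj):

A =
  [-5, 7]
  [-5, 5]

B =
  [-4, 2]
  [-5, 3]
A ⊗ B =
  [-9, -3]
  [-9, -3]

Apply the min-plus product entry-by-entry:
  C[0][0] = min over k of (A[0][0] + B[0][0] = -5 + -4 = -9, A[0][1] + B[1][0] = 7 + -5 = 2) = -9 (attained at k = 0)
  C[0][1] = min over k of (A[0][0] + B[0][1] = -5 + 2 = -3, A[0][1] + B[1][1] = 7 + 3 = 10) = -3 (attained at k = 0)
  C[1][0] = min over k of (A[1][0] + B[0][0] = -5 + -4 = -9, A[1][1] + B[1][0] = 5 + -5 = 0) = -9 (attained at k = 0)
  C[1][1] = min over k of (A[1][0] + B[0][1] = -5 + 2 = -3, A[1][1] + B[1][1] = 5 + 3 = 8) = -3 (attained at k = 0)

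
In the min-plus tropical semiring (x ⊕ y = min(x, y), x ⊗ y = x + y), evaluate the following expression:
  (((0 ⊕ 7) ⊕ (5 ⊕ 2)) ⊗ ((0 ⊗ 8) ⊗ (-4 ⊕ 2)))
(((0 ⊕ 7) ⊕ (5 ⊕ 2)) ⊗ ((0 ⊗ 8) ⊗ (-4 ⊕ 2))) = 4

Expand innermost to outermost. Recall ⊕ takes the minimum of its arguments and ⊗ takes their sum. Working out the expression (((0 ⊕ 7) ⊕ (5 ⊕ 2)) ⊗ ((0 ⊗ 8) ⊗ (-4 ⊕ 2))) gives 4.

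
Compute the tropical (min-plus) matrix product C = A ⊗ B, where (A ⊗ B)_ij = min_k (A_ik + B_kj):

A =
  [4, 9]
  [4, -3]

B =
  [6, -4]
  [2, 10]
A ⊗ B =
  [10, 0]
  [-1, 0]

Apply the min-plus product entry-by-entry:
  C[0][0] = min over k of (A[0][0] + B[0][0] = 4 + 6 = 10, A[0][1] + B[1][0] = 9 + 2 = 11) = 10 (attained at k = 0)
  C[0][1] = min over k of (A[0][0] + B[0][1] = 4 + -4 = 0, A[0][1] + B[1][1] = 9 + 10 = 19) = 0 (attained at k = 0)
  C[1][0] = min over k of (A[1][0] + B[0][0] = 4 + 6 = 10, A[1][1] + B[1][0] = -3 + 2 = -1) = -1 (attained at k = 1)
  C[1][1] = min over k of (A[1][0] + B[0][1] = 4 + -4 = 0, A[1][1] + B[1][1] = -3 + 10 = 7) = 0 (attained at k = 0)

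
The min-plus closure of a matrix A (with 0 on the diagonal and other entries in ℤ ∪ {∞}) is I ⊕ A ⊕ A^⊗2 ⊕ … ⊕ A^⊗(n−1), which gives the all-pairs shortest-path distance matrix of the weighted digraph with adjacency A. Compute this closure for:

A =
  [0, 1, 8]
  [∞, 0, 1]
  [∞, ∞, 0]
Closure =
  [0, 1, 2]
  [∞, 0, 1]
  [∞, ∞, 0]

This is the Floyd-Warshall all-pairs shortest-path computation. For each intermediate vertex k = 0, 1, …, 2, update dist[i][j] ← min(dist[i][j], dist[i][k] + dist[k][j]). The final matrix gives, for each (i, j), the minimum total weight of any directed path from i to j (possibly empty when i = j).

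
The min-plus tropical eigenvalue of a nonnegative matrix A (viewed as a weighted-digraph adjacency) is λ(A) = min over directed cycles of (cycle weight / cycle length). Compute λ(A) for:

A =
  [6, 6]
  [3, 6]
λ(A) = 9/2

Enumerate directed cycles and compute their means (weight / length). Sample:
  cycle 0 → 0: weight = 6, length = 1, mean = 6/1 ≈ 6.000
  cycle 1 → 1: weight = 6, length = 1, mean = 6/1 ≈ 6.000
  cycle 0 → 1 → 0: weight = 9, length = 2, mean = 9/2 ≈ 4.500
  cycle 1 → 0 → 1: weight = 9, length = 2, mean = 9/2 ≈ 4.500
Minimum mean = 4.500, attained e.g. along the cycle 0 → 1 → 0 with weight 9 and length 2. So λ(A) = 9/2 = 9/2.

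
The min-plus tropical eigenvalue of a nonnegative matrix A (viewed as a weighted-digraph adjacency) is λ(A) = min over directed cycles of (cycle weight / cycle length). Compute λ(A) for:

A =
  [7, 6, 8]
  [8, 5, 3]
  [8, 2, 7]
λ(A) = 5/2

Enumerate directed cycles and compute their means (weight / length). Sample:
  cycle 0 → 0: weight = 7, length = 1, mean = 7/1 ≈ 7.000
  cycle 1 → 1: weight = 5, length = 1, mean = 5/1 ≈ 5.000
  cycle 2 → 2: weight = 7, length = 1, mean = 7/1 ≈ 7.000
  cycle 0 → 1 → 0: weight = 14, length = 2, mean = 14/2 ≈ 7.000
  cycle 0 → 2 → 0: weight = 16, length = 2, mean = 16/2 ≈ 8.000
  cycle 1 → 0 → 1: weight = 14, length = 2, mean = 14/2 ≈ 7.000
Minimum mean = 2.500, attained e.g. along the cycle 1 → 2 → 1 with weight 5 and length 2. So λ(A) = 5/2 = 5/2.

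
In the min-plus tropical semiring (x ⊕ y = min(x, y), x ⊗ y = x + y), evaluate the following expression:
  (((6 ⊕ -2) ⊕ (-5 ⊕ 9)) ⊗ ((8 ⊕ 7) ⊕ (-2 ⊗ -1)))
(((6 ⊕ -2) ⊕ (-5 ⊕ 9)) ⊗ ((8 ⊕ 7) ⊕ (-2 ⊗ -1))) = -8

Expand innermost to outermost. Recall ⊕ takes the minimum of its arguments and ⊗ takes their sum. Working out the expression (((6 ⊕ -2) ⊕ (-5 ⊕ 9)) ⊗ ((8 ⊕ 7) ⊕ (-2 ⊗ -1))) gives -8.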